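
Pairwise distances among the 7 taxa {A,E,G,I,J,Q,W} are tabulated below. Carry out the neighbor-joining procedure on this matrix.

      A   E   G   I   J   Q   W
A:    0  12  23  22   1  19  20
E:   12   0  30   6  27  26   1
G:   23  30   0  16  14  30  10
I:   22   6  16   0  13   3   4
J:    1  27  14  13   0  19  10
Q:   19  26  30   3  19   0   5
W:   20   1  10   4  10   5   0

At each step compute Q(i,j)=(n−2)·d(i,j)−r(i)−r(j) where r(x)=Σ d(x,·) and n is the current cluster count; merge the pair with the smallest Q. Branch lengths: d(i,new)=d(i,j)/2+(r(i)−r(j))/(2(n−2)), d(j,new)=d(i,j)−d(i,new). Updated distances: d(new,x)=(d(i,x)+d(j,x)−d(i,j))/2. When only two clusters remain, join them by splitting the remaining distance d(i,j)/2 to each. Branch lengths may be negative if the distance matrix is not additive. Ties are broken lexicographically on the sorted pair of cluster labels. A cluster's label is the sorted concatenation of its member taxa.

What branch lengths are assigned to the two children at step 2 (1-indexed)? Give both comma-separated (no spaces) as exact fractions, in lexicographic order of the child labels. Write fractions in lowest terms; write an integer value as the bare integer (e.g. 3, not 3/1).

step 1: merge (A,J) at d=1, Q=-176; branch lengths A→9/5, J→-4/5; new cluster AJ
  updated: d(AJ,E)=19, d(AJ,G)=18, d(AJ,I)=17, d(AJ,Q)=37/2, d(AJ,W)=29/2
step 2: merge (AJ,G) at d=18, Q=-119; branch lengths AJ→55/8, G→89/8; new cluster AGJ
  updated: d(AGJ,E)=31/2, d(AGJ,I)=15/2, d(AGJ,Q)=61/4, d(AGJ,W)=13/4
step 3: merge (I,Q) at d=3, Q=-243/4; branch lengths I→-79/24, Q→151/24; new cluster IQ
  updated: d(AGJ,IQ)=79/8, d(E,IQ)=29/2, d(IQ,W)=3
step 4: merge (AGJ,IQ) at d=79/8, Q=-145/4; branch lengths AGJ→21/4, IQ→37/8; new cluster AGIJQ
  updated: d(AGIJQ,E)=161/16, d(AGIJQ,W)=-29/16
step 5: merge (AGIJQ,E) at d=161/16, Q=-37/4; branch lengths AGIJQ→29/8, E→103/16; new cluster AEGIJQ
  updated: d(AEGIJQ,W)=-87/16
step 6: merge (AEGIJQ,W) at d=-87/16; branch lengths AEGIJQ→-87/32, W→-87/32; new cluster AEGIJQW
final tree: (((((A:9/5,J:-4/5):55/8,G:89/8):21/4,(I:-79/24,Q:151/24):37/8):29/8,E:103/16):-87/32,W:-87/32)
total length: 73/2

55/8,89/8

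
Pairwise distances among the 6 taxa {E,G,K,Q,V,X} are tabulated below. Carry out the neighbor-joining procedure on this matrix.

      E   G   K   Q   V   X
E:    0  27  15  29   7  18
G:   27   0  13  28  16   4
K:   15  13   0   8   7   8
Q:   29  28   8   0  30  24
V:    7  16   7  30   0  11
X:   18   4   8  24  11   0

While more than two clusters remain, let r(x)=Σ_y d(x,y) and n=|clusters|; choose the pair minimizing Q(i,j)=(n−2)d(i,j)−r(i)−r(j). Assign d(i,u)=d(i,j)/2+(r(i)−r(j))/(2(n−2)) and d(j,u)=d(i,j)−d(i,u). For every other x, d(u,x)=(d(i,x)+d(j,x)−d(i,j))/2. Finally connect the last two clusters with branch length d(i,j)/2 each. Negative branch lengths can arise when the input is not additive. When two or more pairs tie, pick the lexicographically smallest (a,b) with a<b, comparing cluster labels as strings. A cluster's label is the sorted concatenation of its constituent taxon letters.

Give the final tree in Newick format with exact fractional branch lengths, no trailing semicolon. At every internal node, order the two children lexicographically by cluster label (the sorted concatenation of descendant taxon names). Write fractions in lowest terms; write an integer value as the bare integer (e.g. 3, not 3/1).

((((E:53/8,V:3/8):13/2,(K:-17/4,Q:49/4):25/4):6,G:39/8):-7/16,X:-7/16)

1. join E+V (d=7, Q=-139) ⇒ EV; edges |E|=53/8, |V|=3/8
  updated: d(EV,G)=18, d(EV,K)=15/2, d(EV,Q)=26, d(EV,X)=11
2. join K+Q (d=8, Q=-197/2) ⇒ KQ; edges |K|=-17/4, |Q|=49/4
  updated: d(EV,KQ)=51/4, d(G,KQ)=33/2, d(KQ,X)=12
3. join EV+KQ (d=51/4, Q=-115/2) ⇒ EKQV; edges |EV|=13/2, |KQ|=25/4
  updated: d(EKQV,G)=87/8, d(EKQV,X)=41/8
4. join EKQV+G (d=87/8, Q=-20) ⇒ EGKQV; edges |EKQV|=6, |G|=39/8
  updated: d(EGKQV,X)=-7/8
5. join EGKQV+X (d=-7/8) ⇒ EGKQVX; edges |EGKQV|=-7/16, |X|=-7/16
final tree: ((((E:53/8,V:3/8):13/2,(K:-17/4,Q:49/4):25/4):6,G:39/8):-7/16,X:-7/16)
total length: 151/4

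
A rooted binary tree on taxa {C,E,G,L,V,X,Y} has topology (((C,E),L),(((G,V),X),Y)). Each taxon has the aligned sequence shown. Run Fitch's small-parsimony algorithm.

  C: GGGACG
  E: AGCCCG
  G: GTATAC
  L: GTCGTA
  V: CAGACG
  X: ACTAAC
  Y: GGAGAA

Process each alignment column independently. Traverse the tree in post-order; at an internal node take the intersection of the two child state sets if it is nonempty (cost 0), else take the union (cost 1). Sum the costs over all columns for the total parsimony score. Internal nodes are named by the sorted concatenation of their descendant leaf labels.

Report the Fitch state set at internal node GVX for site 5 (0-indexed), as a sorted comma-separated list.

C

site 0, node CE: C={G} ∪ E={A} → {A,G} (+1)
site 0, node CEL: CE={A,G} ∩ L={G} → {G} (+0)
site 0, node GV: G={G} ∪ V={C} → {C,G} (+1)
site 0, node GVX: GV={C,G} ∪ X={A} → {A,C,G} (+1)
site 0, node GVXY: GVX={A,C,G} ∩ Y={G} → {G} (+0)
site 0, node CEGLVXY: CEL={G} ∩ GVXY={G} → {G} (+0)
site 1, node CE: C={G} ∩ E={G} → {G} (+0)
site 1, node CEL: CE={G} ∪ L={T} → {G,T} (+1)
site 1, node GV: G={T} ∪ V={A} → {A,T} (+1)
site 1, node GVX: GV={A,T} ∪ X={C} → {A,C,T} (+1)
site 1, node GVXY: GVX={A,C,T} ∪ Y={G} → {A,C,G,T} (+1)
site 1, node CEGLVXY: CEL={G,T} ∩ GVXY={A,C,G,T} → {G,T} (+0)
site 2, node CE: C={G} ∪ E={C} → {C,G} (+1)
site 2, node CEL: CE={C,G} ∩ L={C} → {C} (+0)
site 2, node GV: G={A} ∪ V={G} → {A,G} (+1)
site 2, node GVX: GV={A,G} ∪ X={T} → {A,G,T} (+1)
site 2, node GVXY: GVX={A,G,T} ∩ Y={A} → {A} (+0)
site 2, node CEGLVXY: CEL={C} ∪ GVXY={A} → {A,C} (+1)
site 3, node CE: C={A} ∪ E={C} → {A,C} (+1)
site 3, node CEL: CE={A,C} ∪ L={G} → {A,C,G} (+1)
site 3, node GV: G={T} ∪ V={A} → {A,T} (+1)
site 3, node GVX: GV={A,T} ∩ X={A} → {A} (+0)
site 3, node GVXY: GVX={A} ∪ Y={G} → {A,G} (+1)
site 3, node CEGLVXY: CEL={A,C,G} ∩ GVXY={A,G} → {A,G} (+0)
site 4, node CE: C={C} ∩ E={C} → {C} (+0)
site 4, node CEL: CE={C} ∪ L={T} → {C,T} (+1)
site 4, node GV: G={A} ∪ V={C} → {A,C} (+1)
site 4, node GVX: GV={A,C} ∩ X={A} → {A} (+0)
site 4, node GVXY: GVX={A} ∩ Y={A} → {A} (+0)
site 4, node CEGLVXY: CEL={C,T} ∪ GVXY={A} → {A,C,T} (+1)
site 5, node CE: C={G} ∩ E={G} → {G} (+0)
site 5, node CEL: CE={G} ∪ L={A} → {A,G} (+1)
site 5, node GV: G={C} ∪ V={G} → {C,G} (+1)
site 5, node GVX: GV={C,G} ∩ X={C} → {C} (+0)
site 5, node GVXY: GVX={C} ∪ Y={A} → {A,C} (+1)
site 5, node CEGLVXY: CEL={A,G} ∩ GVXY={A,C} → {A} (+0)
per-site changes: [3, 4, 4, 4, 3, 3]; total = 21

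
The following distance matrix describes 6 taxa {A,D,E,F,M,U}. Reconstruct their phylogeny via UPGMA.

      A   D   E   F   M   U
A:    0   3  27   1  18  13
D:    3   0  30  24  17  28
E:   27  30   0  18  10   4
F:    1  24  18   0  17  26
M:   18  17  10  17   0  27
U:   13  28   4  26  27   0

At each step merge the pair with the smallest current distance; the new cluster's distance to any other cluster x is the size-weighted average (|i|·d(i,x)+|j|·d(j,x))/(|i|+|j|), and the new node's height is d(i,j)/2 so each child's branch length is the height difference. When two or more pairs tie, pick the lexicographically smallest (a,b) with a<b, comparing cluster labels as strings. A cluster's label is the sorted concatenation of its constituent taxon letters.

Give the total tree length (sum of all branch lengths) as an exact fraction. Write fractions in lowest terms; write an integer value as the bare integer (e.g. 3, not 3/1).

967/24

iteration 1: select A,F (d=1); attach at lengths (1/2, 1/2); label the merged cluster AF
  updated: d(AF,D)=27/2, d(AF,E)=45/2, d(AF,M)=35/2, d(AF,U)=39/2
iteration 2: select E,U (d=4); attach at lengths (2, 2); label the merged cluster EU
  updated: d(AF,EU)=21, d(D,EU)=29, d(EU,M)=37/2
iteration 3: select AF,D (d=27/2); attach at lengths (25/4, 27/4); label the merged cluster ADF
  updated: d(ADF,EU)=71/3, d(ADF,M)=52/3
iteration 4: select ADF,M (d=52/3); attach at lengths (23/12, 26/3); label the merged cluster ADFM
  updated: d(ADFM,EU)=179/8
iteration 5: select ADFM,EU (d=179/8); attach at lengths (121/48, 147/16); label the merged cluster ADEFMU
final tree: ((((A:1/2,F:1/2):25/4,D:27/4):23/12,M:26/3):121/48,(E:2,U:2):147/16)
total length: 967/24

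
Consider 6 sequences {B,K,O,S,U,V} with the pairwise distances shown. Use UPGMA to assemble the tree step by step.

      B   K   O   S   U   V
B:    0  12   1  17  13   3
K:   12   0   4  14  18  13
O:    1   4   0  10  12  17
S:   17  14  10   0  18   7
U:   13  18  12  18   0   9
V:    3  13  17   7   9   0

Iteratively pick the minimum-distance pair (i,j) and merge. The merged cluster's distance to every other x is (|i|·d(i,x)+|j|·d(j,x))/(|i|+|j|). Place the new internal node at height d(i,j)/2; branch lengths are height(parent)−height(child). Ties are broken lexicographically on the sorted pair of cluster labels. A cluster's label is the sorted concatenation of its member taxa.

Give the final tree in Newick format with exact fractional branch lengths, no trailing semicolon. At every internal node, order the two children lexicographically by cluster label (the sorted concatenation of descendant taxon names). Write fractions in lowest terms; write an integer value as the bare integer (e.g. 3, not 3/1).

step 1: merge (B,O) at d=1; branch lengths B→1/2, O→1/2; new cluster BO
  updated: d(BO,K)=8, d(BO,S)=27/2, d(BO,U)=25/2, d(BO,V)=10
step 2: merge (S,V) at d=7; branch lengths S→7/2, V→7/2; new cluster SV
  updated: d(BO,SV)=47/4, d(K,SV)=27/2, d(SV,U)=27/2
step 3: merge (BO,K) at d=8; branch lengths BO→7/2, K→4; new cluster BKO
  updated: d(BKO,SV)=37/3, d(BKO,U)=43/3
step 4: merge (BKO,SV) at d=37/3; branch lengths BKO→13/6, SV→8/3; new cluster BKOSV
  updated: d(BKOSV,U)=14
step 5: merge (BKOSV,U) at d=14; branch lengths BKOSV→5/6, U→7; new cluster BKOSUV
final tree: ((((B:1/2,O:1/2):7/2,K:4):13/6,(S:7/2,V:7/2):8/3):5/6,U:7)
total length: 169/6

((((B:1/2,O:1/2):7/2,K:4):13/6,(S:7/2,V:7/2):8/3):5/6,U:7)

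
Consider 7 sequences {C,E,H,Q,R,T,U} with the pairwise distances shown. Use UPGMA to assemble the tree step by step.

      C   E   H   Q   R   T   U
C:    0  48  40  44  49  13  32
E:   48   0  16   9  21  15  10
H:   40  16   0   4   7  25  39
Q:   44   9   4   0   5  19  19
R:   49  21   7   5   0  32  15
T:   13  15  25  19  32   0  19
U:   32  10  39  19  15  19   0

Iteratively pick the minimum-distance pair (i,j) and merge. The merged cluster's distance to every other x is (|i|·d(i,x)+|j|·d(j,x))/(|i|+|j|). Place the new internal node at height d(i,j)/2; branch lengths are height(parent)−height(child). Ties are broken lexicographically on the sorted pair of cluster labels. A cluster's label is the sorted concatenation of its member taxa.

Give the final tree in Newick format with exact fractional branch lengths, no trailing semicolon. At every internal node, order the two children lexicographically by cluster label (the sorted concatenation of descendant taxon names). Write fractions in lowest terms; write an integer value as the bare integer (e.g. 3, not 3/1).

((C:13/2,T:13/2):193/20,((E:5,U:5):59/12,((H:2,Q:2):1,R:3):83/12):187/30)

1. join H+Q (d=4) ⇒ HQ; edges |H|=2, |Q|=2
  updated: d(C,HQ)=42, d(E,HQ)=25/2, d(HQ,R)=6, d(HQ,T)=22, d(HQ,U)=29
2. join HQ+R (d=6) ⇒ HQR; edges |HQ|=1, |R|=3
  updated: d(C,HQR)=133/3, d(E,HQR)=46/3, d(HQR,T)=76/3, d(HQR,U)=73/3
3. join E+U (d=10) ⇒ EU; edges |E|=5, |U|=5
  updated: d(C,EU)=40, d(EU,HQR)=119/6, d(EU,T)=17
4. join C+T (d=13) ⇒ CT; edges |C|=13/2, |T|=13/2
  updated: d(CT,EU)=57/2, d(CT,HQR)=209/6
5. join EU+HQR (d=119/6) ⇒ EHQRU; edges |EU|=59/12, |HQR|=83/12
  updated: d(CT,EHQRU)=323/10
6. join CT+EHQRU (d=323/10) ⇒ CEHQRTU; edges |CT|=193/20, |EHQRU|=187/30
final tree: ((C:13/2,T:13/2):193/20,((E:5,U:5):59/12,((H:2,Q:2):1,R:3):83/12):187/30)
total length: 3523/60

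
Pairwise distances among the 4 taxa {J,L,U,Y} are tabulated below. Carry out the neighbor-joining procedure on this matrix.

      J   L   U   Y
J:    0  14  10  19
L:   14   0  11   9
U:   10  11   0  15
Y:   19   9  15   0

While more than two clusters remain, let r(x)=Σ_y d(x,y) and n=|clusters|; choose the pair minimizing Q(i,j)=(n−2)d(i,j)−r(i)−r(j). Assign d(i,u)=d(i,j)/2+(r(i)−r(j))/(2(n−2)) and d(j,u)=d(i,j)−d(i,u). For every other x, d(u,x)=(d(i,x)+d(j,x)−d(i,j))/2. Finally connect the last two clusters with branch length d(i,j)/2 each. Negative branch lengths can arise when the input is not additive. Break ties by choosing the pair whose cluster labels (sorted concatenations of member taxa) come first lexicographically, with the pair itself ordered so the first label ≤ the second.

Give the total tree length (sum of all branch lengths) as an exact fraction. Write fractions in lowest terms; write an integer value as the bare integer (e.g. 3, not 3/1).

97/4

1. join J+U (d=10, Q=-59) ⇒ JU; edges |J|=27/4, |U|=13/4
  updated: d(JU,L)=15/2, d(JU,Y)=12
2. join JU+L (d=15/2, Q=-57/2) ⇒ JLU; edges |JU|=21/4, |L|=9/4
  updated: d(JLU,Y)=27/4
3. join JLU+Y (d=27/4) ⇒ JLUY; edges |JLU|=27/8, |Y|=27/8
final tree: (((J:27/4,U:13/4):21/4,L:9/4):27/8,Y:27/8)
total length: 97/4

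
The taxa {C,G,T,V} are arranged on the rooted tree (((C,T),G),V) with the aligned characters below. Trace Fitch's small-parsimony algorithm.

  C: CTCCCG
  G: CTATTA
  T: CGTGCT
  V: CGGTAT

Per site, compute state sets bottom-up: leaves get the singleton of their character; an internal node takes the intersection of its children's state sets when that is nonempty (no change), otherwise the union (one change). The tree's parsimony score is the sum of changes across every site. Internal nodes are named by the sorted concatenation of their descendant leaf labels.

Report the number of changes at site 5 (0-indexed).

site 0, node CT: C={C} ∩ T={C} → {C} (+0)
site 0, node CGT: CT={C} ∩ G={C} → {C} (+0)
site 0, node CGTV: CGT={C} ∩ V={C} → {C} (+0)
site 1, node CT: C={T} ∪ T={G} → {G,T} (+1)
site 1, node CGT: CT={G,T} ∩ G={T} → {T} (+0)
site 1, node CGTV: CGT={T} ∪ V={G} → {G,T} (+1)
site 2, node CT: C={C} ∪ T={T} → {C,T} (+1)
site 2, node CGT: CT={C,T} ∪ G={A} → {A,C,T} (+1)
site 2, node CGTV: CGT={A,C,T} ∪ V={G} → {A,C,G,T} (+1)
site 3, node CT: C={C} ∪ T={G} → {C,G} (+1)
site 3, node CGT: CT={C,G} ∪ G={T} → {C,G,T} (+1)
site 3, node CGTV: CGT={C,G,T} ∩ V={T} → {T} (+0)
site 4, node CT: C={C} ∩ T={C} → {C} (+0)
site 4, node CGT: CT={C} ∪ G={T} → {C,T} (+1)
site 4, node CGTV: CGT={C,T} ∪ V={A} → {A,C,T} (+1)
site 5, node CT: C={G} ∪ T={T} → {G,T} (+1)
site 5, node CGT: CT={G,T} ∪ G={A} → {A,G,T} (+1)
site 5, node CGTV: CGT={A,G,T} ∩ V={T} → {T} (+0)
per-site changes: [0, 2, 3, 2, 2, 2]; total = 11

2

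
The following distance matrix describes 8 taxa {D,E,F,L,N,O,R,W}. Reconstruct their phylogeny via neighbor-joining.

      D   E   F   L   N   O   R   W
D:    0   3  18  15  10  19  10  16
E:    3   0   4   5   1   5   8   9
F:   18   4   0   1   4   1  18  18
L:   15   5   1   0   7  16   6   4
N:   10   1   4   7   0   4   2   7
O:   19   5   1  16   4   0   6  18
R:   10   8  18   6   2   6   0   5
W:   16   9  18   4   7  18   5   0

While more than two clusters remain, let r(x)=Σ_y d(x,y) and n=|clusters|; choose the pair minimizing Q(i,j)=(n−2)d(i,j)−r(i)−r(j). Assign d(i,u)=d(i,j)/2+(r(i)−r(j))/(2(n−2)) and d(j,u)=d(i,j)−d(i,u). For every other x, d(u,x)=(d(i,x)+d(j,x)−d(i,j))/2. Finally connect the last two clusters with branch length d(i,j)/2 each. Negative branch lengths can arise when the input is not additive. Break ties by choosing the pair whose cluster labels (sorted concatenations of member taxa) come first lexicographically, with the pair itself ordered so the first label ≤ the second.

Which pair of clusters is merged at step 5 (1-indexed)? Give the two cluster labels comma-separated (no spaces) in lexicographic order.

DE,LRW

1. join F+O (d=1, Q=-127) ⇒ FO; edges |F|=1/12, |O|=11/12
  updated: d(D,FO)=18, d(E,FO)=4, d(FO,L)=8, d(FO,N)=7/2, d(FO,R)=23/2, d(FO,W)=35/2
2. join D+E (d=3, Q=-87) ⇒ DE; edges |D|=57/10, |E|=-27/10
  updated: d(DE,FO)=19/2, d(DE,L)=17/2, d(DE,N)=4, d(DE,R)=15/2, d(DE,W)=11
3. join L+W (d=4, Q=-62) ⇒ LW; edges |L|=5/8, |W|=27/8
  updated: d(DE,LW)=31/4, d(FO,LW)=43/4, d(LW,N)=5, d(LW,R)=7/2
4. join LW+R (d=7/2, Q=-41) ⇒ LRW; edges |LW|=13/6, |R|=4/3
  updated: d(DE,LRW)=47/8, d(FO,LRW)=75/8, d(LRW,N)=7/4
5. join DE+LRW (d=47/8, Q=-197/8) ⇒ DELRW; edges |DE|=113/32, |LRW|=75/32
  updated: d(DELRW,FO)=13/2, d(DELRW,N)=-1/16
6. join DELRW+FO (d=13/2, Q=-159/16) ⇒ DEFLORW; edges |DELRW|=47/32, |FO|=161/32
  updated: d(DEFLORW,N)=-49/32
7. join DEFLORW+N (d=-49/32) ⇒ DEFLNORW; edges |DEFLORW|=-49/64, |N|=-49/64
final tree: ((((D:57/10,E:-27/10):113/32,((L:5/8,W:27/8):13/6,R:4/3):75/32):47/32,(F:1/12,O:11/12):161/32):-49/64,N:-49/64)
total length: 715/32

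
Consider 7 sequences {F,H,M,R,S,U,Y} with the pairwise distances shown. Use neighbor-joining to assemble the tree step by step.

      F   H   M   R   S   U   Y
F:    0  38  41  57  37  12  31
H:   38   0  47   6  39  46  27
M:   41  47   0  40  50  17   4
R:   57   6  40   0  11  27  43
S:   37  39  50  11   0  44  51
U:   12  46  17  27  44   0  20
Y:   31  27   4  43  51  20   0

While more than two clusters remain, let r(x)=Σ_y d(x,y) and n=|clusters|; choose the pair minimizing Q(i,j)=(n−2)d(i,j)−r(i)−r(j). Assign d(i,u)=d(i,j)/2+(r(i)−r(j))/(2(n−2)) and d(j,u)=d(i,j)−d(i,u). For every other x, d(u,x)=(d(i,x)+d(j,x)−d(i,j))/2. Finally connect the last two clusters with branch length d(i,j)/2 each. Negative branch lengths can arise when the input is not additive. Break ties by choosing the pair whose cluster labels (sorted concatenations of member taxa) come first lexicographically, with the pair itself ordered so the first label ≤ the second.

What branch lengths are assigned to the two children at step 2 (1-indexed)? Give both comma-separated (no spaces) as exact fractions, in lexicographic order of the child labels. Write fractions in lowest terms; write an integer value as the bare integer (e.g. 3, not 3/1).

147/16,125/16

step 1: merge (R,S) at d=11, Q=-361; branch lengths R→7/10, S→103/10; new cluster RS
  updated: d(F,RS)=83/2, d(H,RS)=17, d(M,RS)=79/2, d(RS,U)=30, d(RS,Y)=83/2
step 2: merge (H,RS) at d=17, Q=-553/2; branch lengths H→147/16, RS→125/16; new cluster HRS
  updated: d(F,HRS)=125/4, d(HRS,M)=139/4, d(HRS,U)=59/2, d(HRS,Y)=103/4
step 3: merge (M,Y) at d=4, Q=-331/2; branch lengths M→14/3, Y→-2/3; new cluster MY
  updated: d(F,MY)=34, d(HRS,MY)=113/4, d(MY,U)=33/2
step 4: merge (F,U) at d=12, Q=-445/4; branch lengths F→173/16, U→19/16; new cluster FU
  updated: d(FU,HRS)=195/8, d(FU,MY)=77/4
step 5: merge (FU,HRS) at d=195/8, Q=-575/8; branch lengths FU→123/16, HRS→267/16; new cluster FHRSU
  updated: d(FHRSU,MY)=185/16
step 6: merge (FHRSU,MY) at d=185/16; branch lengths FHRSU→185/32, MY→185/32; new cluster FHMRSUY
final tree: (((F:173/16,U:19/16):123/16,(H:147/16,(R:7/10,S:103/10):125/16):267/16):185/32,(M:14/3,Y:-2/3):185/32)
total length: 1279/16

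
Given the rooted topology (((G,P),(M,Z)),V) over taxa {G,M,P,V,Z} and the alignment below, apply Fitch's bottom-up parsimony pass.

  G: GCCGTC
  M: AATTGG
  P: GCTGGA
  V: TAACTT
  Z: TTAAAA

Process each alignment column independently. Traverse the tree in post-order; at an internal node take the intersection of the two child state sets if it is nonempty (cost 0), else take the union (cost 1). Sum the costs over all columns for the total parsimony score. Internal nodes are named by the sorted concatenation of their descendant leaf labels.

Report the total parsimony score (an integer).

16

site 0, node GP: G={G} ∩ P={G} → {G} (+0)
site 0, node MZ: M={A} ∪ Z={T} → {A,T} (+1)
site 0, node GMPZ: GP={G} ∪ MZ={A,T} → {A,G,T} (+1)
site 0, node GMPVZ: GMPZ={A,G,T} ∩ V={T} → {T} (+0)
site 1, node GP: G={C} ∩ P={C} → {C} (+0)
site 1, node MZ: M={A} ∪ Z={T} → {A,T} (+1)
site 1, node GMPZ: GP={C} ∪ MZ={A,T} → {A,C,T} (+1)
site 1, node GMPVZ: GMPZ={A,C,T} ∩ V={A} → {A} (+0)
site 2, node GP: G={C} ∪ P={T} → {C,T} (+1)
site 2, node MZ: M={T} ∪ Z={A} → {A,T} (+1)
site 2, node GMPZ: GP={C,T} ∩ MZ={A,T} → {T} (+0)
site 2, node GMPVZ: GMPZ={T} ∪ V={A} → {A,T} (+1)
site 3, node GP: G={G} ∩ P={G} → {G} (+0)
site 3, node MZ: M={T} ∪ Z={A} → {A,T} (+1)
site 3, node GMPZ: GP={G} ∪ MZ={A,T} → {A,G,T} (+1)
site 3, node GMPVZ: GMPZ={A,G,T} ∪ V={C} → {A,C,G,T} (+1)
site 4, node GP: G={T} ∪ P={G} → {G,T} (+1)
site 4, node MZ: M={G} ∪ Z={A} → {A,G} (+1)
site 4, node GMPZ: GP={G,T} ∩ MZ={A,G} → {G} (+0)
site 4, node GMPVZ: GMPZ={G} ∪ V={T} → {G,T} (+1)
site 5, node GP: G={C} ∪ P={A} → {A,C} (+1)
site 5, node MZ: M={G} ∪ Z={A} → {A,G} (+1)
site 5, node GMPZ: GP={A,C} ∩ MZ={A,G} → {A} (+0)
site 5, node GMPVZ: GMPZ={A} ∪ V={T} → {A,T} (+1)
per-site changes: [2, 2, 3, 3, 3, 3]; total = 16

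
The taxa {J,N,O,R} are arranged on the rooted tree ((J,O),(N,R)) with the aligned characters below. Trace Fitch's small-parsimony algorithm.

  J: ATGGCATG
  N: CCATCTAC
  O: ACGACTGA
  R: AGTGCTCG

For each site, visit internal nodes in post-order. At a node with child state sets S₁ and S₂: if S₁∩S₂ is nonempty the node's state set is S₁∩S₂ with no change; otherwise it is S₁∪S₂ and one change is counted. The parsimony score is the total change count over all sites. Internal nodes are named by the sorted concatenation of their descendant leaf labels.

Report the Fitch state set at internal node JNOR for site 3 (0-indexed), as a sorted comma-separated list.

site 0, node JO: J={A} ∩ O={A} → {A} (+0)
site 0, node NR: N={C} ∪ R={A} → {A,C} (+1)
site 0, node JNOR: JO={A} ∩ NR={A,C} → {A} (+0)
site 1, node JO: J={T} ∪ O={C} → {C,T} (+1)
site 1, node NR: N={C} ∪ R={G} → {C,G} (+1)
site 1, node JNOR: JO={C,T} ∩ NR={C,G} → {C} (+0)
site 2, node JO: J={G} ∩ O={G} → {G} (+0)
site 2, node NR: N={A} ∪ R={T} → {A,T} (+1)
site 2, node JNOR: JO={G} ∪ NR={A,T} → {A,G,T} (+1)
site 3, node JO: J={G} ∪ O={A} → {A,G} (+1)
site 3, node NR: N={T} ∪ R={G} → {G,T} (+1)
site 3, node JNOR: JO={A,G} ∩ NR={G,T} → {G} (+0)
site 4, node JO: J={C} ∩ O={C} → {C} (+0)
site 4, node NR: N={C} ∩ R={C} → {C} (+0)
site 4, node JNOR: JO={C} ∩ NR={C} → {C} (+0)
site 5, node JO: J={A} ∪ O={T} → {A,T} (+1)
site 5, node NR: N={T} ∩ R={T} → {T} (+0)
site 5, node JNOR: JO={A,T} ∩ NR={T} → {T} (+0)
site 6, node JO: J={T} ∪ O={G} → {G,T} (+1)
site 6, node NR: N={A} ∪ R={C} → {A,C} (+1)
site 6, node JNOR: JO={G,T} ∪ NR={A,C} → {A,C,G,T} (+1)
site 7, node JO: J={G} ∪ O={A} → {A,G} (+1)
site 7, node NR: N={C} ∪ R={G} → {C,G} (+1)
site 7, node JNOR: JO={A,G} ∩ NR={C,G} → {G} (+0)
per-site changes: [1, 2, 2, 2, 0, 1, 3, 2]; total = 13

G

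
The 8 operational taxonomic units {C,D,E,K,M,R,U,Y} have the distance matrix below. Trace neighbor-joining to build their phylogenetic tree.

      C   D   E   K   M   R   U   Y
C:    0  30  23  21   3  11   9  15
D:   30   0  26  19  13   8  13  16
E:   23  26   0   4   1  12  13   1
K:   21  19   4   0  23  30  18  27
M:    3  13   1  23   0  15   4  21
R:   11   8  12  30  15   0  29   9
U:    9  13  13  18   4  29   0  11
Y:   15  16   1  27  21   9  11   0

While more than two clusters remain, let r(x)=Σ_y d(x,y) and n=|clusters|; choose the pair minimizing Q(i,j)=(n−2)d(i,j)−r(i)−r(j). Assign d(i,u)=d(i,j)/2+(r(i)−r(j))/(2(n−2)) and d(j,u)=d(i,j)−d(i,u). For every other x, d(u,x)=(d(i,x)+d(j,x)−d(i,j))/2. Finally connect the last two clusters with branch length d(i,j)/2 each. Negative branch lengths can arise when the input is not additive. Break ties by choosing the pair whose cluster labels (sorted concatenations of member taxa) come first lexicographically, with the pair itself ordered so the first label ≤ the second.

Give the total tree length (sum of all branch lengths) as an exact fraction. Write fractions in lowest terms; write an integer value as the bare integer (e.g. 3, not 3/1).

1359/32

iteration 1: select E,K (d=4, Q=-198); attach at lengths (-19/6, 43/6); label the merged cluster EK
  updated: d(C,EK)=20, d(D,EK)=41/2, d(EK,M)=10, d(EK,R)=19, d(EK,U)=27/2, d(EK,Y)=12
iteration 2: select D,R (d=8, Q=-303/2); attach at lengths (99/20, 61/20); label the merged cluster DR
  updated: d(C,DR)=33/2, d(DR,EK)=63/4, d(DR,M)=10, d(DR,U)=17, d(DR,Y)=17/2
iteration 3: select DR,Y (d=17/2, Q=-405/4); attach at lengths (137/32, 135/32); label the merged cluster DRY
  updated: d(C,DRY)=23/2, d(DRY,EK)=77/8, d(DRY,M)=45/4, d(DRY,U)=39/4
iteration 4: select DRY,EK (d=77/8, Q=-531/8); attach at lengths (143/48, 319/48); label the merged cluster DEKRY
  updated: d(C,DEKRY)=175/16, d(DEKRY,M)=93/16, d(DEKRY,U)=109/16
iteration 5: select C,M (d=3, Q=-119/4); attach at lengths (129/32, -33/32); label the merged cluster CM
  updated: d(CM,DEKRY)=55/8, d(CM,U)=5
iteration 6: select CM,DEKRY (d=55/8, Q=-299/16); attach at lengths (81/32, 139/32); label the merged cluster CDEKMRY
  updated: d(CDEKMRY,U)=79/32
iteration 7: select CDEKMRY,U (d=79/32); attach at lengths (79/64, 79/64); label the merged cluster CDEKMRUY
final tree: (((C:129/32,M:-33/32):81/32,(((D:99/20,R:61/20):137/32,Y:135/32):143/48,(E:-19/6,K:43/6):319/48):139/32):79/64,U:79/64)
total length: 1359/32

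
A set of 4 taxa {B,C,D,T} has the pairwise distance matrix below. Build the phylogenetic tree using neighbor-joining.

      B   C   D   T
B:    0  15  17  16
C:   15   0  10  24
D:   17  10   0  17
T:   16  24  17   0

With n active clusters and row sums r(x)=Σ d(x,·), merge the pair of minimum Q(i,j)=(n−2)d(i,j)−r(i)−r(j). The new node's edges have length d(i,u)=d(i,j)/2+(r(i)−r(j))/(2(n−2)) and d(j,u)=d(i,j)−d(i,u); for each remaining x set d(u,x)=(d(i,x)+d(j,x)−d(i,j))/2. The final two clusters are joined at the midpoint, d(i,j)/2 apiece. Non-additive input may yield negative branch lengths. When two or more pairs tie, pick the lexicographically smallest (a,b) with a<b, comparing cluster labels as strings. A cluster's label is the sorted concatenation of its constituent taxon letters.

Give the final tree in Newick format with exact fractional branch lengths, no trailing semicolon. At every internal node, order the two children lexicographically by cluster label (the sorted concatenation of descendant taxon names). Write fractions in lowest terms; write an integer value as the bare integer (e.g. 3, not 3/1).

step 1: merge (B,T) at d=16, Q=-73; branch lengths B→23/4, T→41/4; new cluster BT
  updated: d(BT,C)=23/2, d(BT,D)=9
step 2: merge (BT,C) at d=23/2, Q=-61/2; branch lengths BT→21/4, C→25/4; new cluster BCT
  updated: d(BCT,D)=15/4
step 3: merge (BCT,D) at d=15/4; branch lengths BCT→15/8, D→15/8; new cluster BCDT
final tree: (((B:23/4,T:41/4):21/4,C:25/4):15/8,D:15/8)
total length: 125/4

(((B:23/4,T:41/4):21/4,C:25/4):15/8,D:15/8)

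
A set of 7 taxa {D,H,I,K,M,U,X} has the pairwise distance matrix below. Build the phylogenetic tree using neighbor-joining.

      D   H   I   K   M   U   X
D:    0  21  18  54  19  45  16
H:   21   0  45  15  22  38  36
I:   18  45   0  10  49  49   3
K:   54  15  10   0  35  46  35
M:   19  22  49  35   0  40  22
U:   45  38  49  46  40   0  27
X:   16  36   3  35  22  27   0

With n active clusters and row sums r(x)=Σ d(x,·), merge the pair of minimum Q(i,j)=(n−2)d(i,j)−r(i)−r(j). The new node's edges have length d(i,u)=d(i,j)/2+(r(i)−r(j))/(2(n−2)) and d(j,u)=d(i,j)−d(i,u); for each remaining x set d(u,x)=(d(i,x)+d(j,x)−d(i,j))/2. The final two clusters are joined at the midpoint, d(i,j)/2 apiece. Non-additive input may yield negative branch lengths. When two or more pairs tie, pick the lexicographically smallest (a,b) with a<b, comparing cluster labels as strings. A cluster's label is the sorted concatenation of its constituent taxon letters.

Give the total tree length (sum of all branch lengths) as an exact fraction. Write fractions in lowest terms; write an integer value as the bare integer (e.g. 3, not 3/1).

89

1. join I+K (d=10, Q=-319) ⇒ IK; edges |I|=29/10, |K|=71/10
  updated: d(D,IK)=31, d(H,IK)=25, d(IK,M)=37, d(IK,U)=85/2, d(IK,X)=14
2. join IK+X (d=14, Q=-417/2) ⇒ IKX; edges |IK|=181/16, |X|=43/16
  updated: d(D,IKX)=33/2, d(H,IKX)=47/2, d(IKX,M)=45/2, d(IKX,U)=111/4
3. join IKX+U (d=111/4, Q=-631/4) ⇒ IKUX; edges |IKX|=91/24, |U|=575/24
  updated: d(D,IKUX)=135/8, d(H,IKUX)=135/8, d(IKUX,M)=139/8
4. join D+M (d=19, Q=-309/4) ⇒ DM; edges |D|=73/8, |M|=79/8
  updated: d(DM,H)=12, d(DM,IKUX)=61/8
5. join DM+H (d=12, Q=-73/2) ⇒ DHM; edges |DM|=11/8, |H|=85/8
  updated: d(DHM,IKUX)=25/4
6. join DHM+IKUX (d=25/4) ⇒ DHIKMUX; edges |DHM|=25/8, |IKUX|=25/8
final tree: (((D:73/8,M:79/8):11/8,H:85/8):25/8,(((I:29/10,K:71/10):181/16,X:43/16):91/24,U:575/24):25/8)
total length: 89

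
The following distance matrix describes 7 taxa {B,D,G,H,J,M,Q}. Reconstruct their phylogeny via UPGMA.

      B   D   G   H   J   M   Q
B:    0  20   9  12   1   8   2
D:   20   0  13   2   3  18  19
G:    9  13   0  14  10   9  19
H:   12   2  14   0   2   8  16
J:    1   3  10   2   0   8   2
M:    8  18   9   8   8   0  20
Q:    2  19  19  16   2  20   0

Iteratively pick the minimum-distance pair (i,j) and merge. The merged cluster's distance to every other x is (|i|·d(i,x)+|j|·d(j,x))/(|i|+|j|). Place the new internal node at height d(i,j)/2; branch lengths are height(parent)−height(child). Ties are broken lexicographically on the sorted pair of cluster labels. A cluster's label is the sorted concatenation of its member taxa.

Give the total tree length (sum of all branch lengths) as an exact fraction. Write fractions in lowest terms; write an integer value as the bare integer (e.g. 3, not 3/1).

step 1: merge (B,J) at d=1; branch lengths B→1/2, J→1/2; new cluster BJ
  updated: d(BJ,D)=23/2, d(BJ,G)=19/2, d(BJ,H)=7, d(BJ,M)=8, d(BJ,Q)=2
step 2: merge (BJ,Q) at d=2; branch lengths BJ→1/2, Q→1; new cluster BJQ
  updated: d(BJQ,D)=14, d(BJQ,G)=38/3, d(BJQ,H)=10, d(BJQ,M)=12
step 3: merge (D,H) at d=2; branch lengths D→1, H→1; new cluster DH
  updated: d(BJQ,DH)=12, d(DH,G)=27/2, d(DH,M)=13
step 4: merge (G,M) at d=9; branch lengths G→9/2, M→9/2; new cluster GM
  updated: d(BJQ,GM)=37/3, d(DH,GM)=53/4
step 5: merge (BJQ,DH) at d=12; branch lengths BJQ→5, DH→5; new cluster BDHJQ
  updated: d(BDHJQ,GM)=127/10
step 6: merge (BDHJQ,GM) at d=127/10; branch lengths BDHJQ→7/20, GM→37/20; new cluster BDGHJMQ
final tree: ((((B:1/2,J:1/2):1/2,Q:1):5,(D:1,H:1):5):7/20,(G:9/2,M:9/2):37/20)
total length: 257/10

257/10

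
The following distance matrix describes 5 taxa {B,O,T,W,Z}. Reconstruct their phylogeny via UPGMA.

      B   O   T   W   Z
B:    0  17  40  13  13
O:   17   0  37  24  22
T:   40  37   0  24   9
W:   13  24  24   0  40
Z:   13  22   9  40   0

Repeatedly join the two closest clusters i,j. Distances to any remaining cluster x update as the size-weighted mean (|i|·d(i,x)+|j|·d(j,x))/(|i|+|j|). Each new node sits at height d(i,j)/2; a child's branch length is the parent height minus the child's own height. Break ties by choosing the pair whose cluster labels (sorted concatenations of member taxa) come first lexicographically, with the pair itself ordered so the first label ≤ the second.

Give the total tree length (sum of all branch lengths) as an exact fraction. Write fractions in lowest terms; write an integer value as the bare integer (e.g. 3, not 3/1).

607/12

1. join T+Z (d=9) ⇒ TZ; edges |T|=9/2, |Z|=9/2
  updated: d(B,TZ)=53/2, d(O,TZ)=59/2, d(TZ,W)=32
2. join B+W (d=13) ⇒ BW; edges |B|=13/2, |W|=13/2
  updated: d(BW,O)=41/2, d(BW,TZ)=117/4
3. join BW+O (d=41/2) ⇒ BOW; edges |BW|=15/4, |O|=41/4
  updated: d(BOW,TZ)=88/3
4. join BOW+TZ (d=88/3) ⇒ BOTWZ; edges |BOW|=53/12, |TZ|=61/6
final tree: (((B:13/2,W:13/2):15/4,O:41/4):53/12,(T:9/2,Z:9/2):61/6)
total length: 607/12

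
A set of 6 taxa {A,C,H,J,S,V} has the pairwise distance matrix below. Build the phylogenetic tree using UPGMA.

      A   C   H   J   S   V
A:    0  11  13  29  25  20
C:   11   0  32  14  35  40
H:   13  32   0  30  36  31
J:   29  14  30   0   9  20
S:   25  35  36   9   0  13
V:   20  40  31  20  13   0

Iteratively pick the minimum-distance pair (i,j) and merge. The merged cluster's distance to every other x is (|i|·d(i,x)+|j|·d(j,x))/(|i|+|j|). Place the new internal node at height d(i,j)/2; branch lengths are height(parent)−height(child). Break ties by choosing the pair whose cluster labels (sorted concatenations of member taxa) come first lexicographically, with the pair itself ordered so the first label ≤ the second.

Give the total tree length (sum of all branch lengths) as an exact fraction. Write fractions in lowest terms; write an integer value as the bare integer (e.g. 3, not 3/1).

1051/18

iteration 1: select J,S (d=9); attach at lengths (9/2, 9/2); label the merged cluster JS
  updated: d(A,JS)=27, d(C,JS)=49/2, d(H,JS)=33, d(JS,V)=33/2
iteration 2: select A,C (d=11); attach at lengths (11/2, 11/2); label the merged cluster AC
  updated: d(AC,H)=45/2, d(AC,JS)=103/4, d(AC,V)=30
iteration 3: select JS,V (d=33/2); attach at lengths (15/4, 33/4); label the merged cluster JSV
  updated: d(AC,JSV)=163/6, d(H,JSV)=97/3
iteration 4: select AC,H (d=45/2); attach at lengths (23/4, 45/4); label the merged cluster ACH
  updated: d(ACH,JSV)=260/9
iteration 5: select ACH,JSV (d=260/9); attach at lengths (115/36, 223/36); label the merged cluster ACHJSV
final tree: (((A:11/2,C:11/2):23/4,H:45/4):115/36,((J:9/2,S:9/2):15/4,V:33/4):223/36)
total length: 1051/18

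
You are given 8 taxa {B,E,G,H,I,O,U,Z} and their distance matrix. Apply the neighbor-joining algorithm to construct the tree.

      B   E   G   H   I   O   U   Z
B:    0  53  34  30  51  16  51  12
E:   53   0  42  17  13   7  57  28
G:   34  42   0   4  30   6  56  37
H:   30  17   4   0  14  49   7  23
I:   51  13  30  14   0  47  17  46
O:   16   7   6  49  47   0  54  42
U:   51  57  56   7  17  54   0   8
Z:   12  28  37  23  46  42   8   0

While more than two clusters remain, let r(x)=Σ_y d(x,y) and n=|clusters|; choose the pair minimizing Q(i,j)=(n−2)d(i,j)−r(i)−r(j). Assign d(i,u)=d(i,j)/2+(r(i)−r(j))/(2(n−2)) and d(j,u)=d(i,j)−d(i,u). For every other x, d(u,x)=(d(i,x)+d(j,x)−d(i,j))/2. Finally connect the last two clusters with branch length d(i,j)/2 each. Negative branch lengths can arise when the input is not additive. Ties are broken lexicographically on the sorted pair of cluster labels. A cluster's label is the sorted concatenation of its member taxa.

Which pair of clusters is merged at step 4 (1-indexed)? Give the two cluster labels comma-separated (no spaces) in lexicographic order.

step 1: merge (U,Z) at d=8, Q=-398; branch lengths U→17/2, Z→-1/2; new cluster UZ
  updated: d(B,UZ)=55/2, d(E,UZ)=77/2, d(G,UZ)=85/2, d(H,UZ)=11, d(I,UZ)=55/2, d(O,UZ)=44
step 2: merge (E,O) at d=7, Q=-609/2; branch lengths E→73/20, O→67/20; new cluster EO
  updated: d(B,EO)=31, d(EO,G)=41/2, d(EO,H)=59/2, d(EO,I)=53/2, d(EO,UZ)=151/4
step 3: merge (B,UZ) at d=55/2, Q=-839/4; branch lengths B→549/32, UZ→331/32; new cluster BUZ
  updated: d(BUZ,EO)=165/8, d(BUZ,G)=49/2, d(BUZ,H)=27/4, d(BUZ,I)=51/2
step 4: merge (G,H) at d=4, Q=-485/4; branch lengths G→49/8, H→-17/8; new cluster GH
  updated: d(BUZ,GH)=109/8, d(EO,GH)=23, d(GH,I)=20
step 5: merge (BUZ,GH) at d=109/8, Q=-713/8; branch lengths BUZ→243/32, GH→193/32; new cluster BGHUZ
  updated: d(BGHUZ,EO)=15, d(BGHUZ,I)=255/16
step 6: merge (BGHUZ,EO) at d=15, Q=-919/16; branch lengths BGHUZ→71/32, EO→409/32; new cluster BEGHOUZ
  updated: d(BEGHOUZ,I)=439/32
step 7: merge (BEGHOUZ,I) at d=439/32; branch lengths BEGHOUZ→439/64, I→439/64; new cluster BEGHIOUZ
final tree: ((((B:549/32,(U:17/2,Z:-1/2):331/32):243/32,(G:49/8,H:-17/8):193/32):71/32,(E:73/20,O:67/20):409/32):439/64,I:439/64)
total length: 2843/32

G,H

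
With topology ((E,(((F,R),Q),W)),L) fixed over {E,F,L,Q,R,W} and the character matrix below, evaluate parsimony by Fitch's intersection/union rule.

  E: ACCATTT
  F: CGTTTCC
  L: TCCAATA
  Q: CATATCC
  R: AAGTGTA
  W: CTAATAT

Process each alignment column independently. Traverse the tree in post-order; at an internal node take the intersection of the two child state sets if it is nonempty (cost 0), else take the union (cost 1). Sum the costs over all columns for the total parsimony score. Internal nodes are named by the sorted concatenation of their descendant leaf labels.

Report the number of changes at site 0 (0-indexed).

3

site 0, node FR: F={C} ∪ R={A} → {A,C} (+1)
site 0, node FQR: FR={A,C} ∩ Q={C} → {C} (+0)
site 0, node FQRW: FQR={C} ∩ W={C} → {C} (+0)
site 0, node EFQRW: E={A} ∪ FQRW={C} → {A,C} (+1)
site 0, node EFLQRW: EFQRW={A,C} ∪ L={T} → {A,C,T} (+1)
site 1, node FR: F={G} ∪ R={A} → {A,G} (+1)
site 1, node FQR: FR={A,G} ∩ Q={A} → {A} (+0)
site 1, node FQRW: FQR={A} ∪ W={T} → {A,T} (+1)
site 1, node EFQRW: E={C} ∪ FQRW={A,T} → {A,C,T} (+1)
site 1, node EFLQRW: EFQRW={A,C,T} ∩ L={C} → {C} (+0)
site 2, node FR: F={T} ∪ R={G} → {G,T} (+1)
site 2, node FQR: FR={G,T} ∩ Q={T} → {T} (+0)
site 2, node FQRW: FQR={T} ∪ W={A} → {A,T} (+1)
site 2, node EFQRW: E={C} ∪ FQRW={A,T} → {A,C,T} (+1)
site 2, node EFLQRW: EFQRW={A,C,T} ∩ L={C} → {C} (+0)
site 3, node FR: F={T} ∩ R={T} → {T} (+0)
site 3, node FQR: FR={T} ∪ Q={A} → {A,T} (+1)
site 3, node FQRW: FQR={A,T} ∩ W={A} → {A} (+0)
site 3, node EFQRW: E={A} ∩ FQRW={A} → {A} (+0)
site 3, node EFLQRW: EFQRW={A} ∩ L={A} → {A} (+0)
site 4, node FR: F={T} ∪ R={G} → {G,T} (+1)
site 4, node FQR: FR={G,T} ∩ Q={T} → {T} (+0)
site 4, node FQRW: FQR={T} ∩ W={T} → {T} (+0)
site 4, node EFQRW: E={T} ∩ FQRW={T} → {T} (+0)
site 4, node EFLQRW: EFQRW={T} ∪ L={A} → {A,T} (+1)
site 5, node FR: F={C} ∪ R={T} → {C,T} (+1)
site 5, node FQR: FR={C,T} ∩ Q={C} → {C} (+0)
site 5, node FQRW: FQR={C} ∪ W={A} → {A,C} (+1)
site 5, node EFQRW: E={T} ∪ FQRW={A,C} → {A,C,T} (+1)
site 5, node EFLQRW: EFQRW={A,C,T} ∩ L={T} → {T} (+0)
site 6, node FR: F={C} ∪ R={A} → {A,C} (+1)
site 6, node FQR: FR={A,C} ∩ Q={C} → {C} (+0)
site 6, node FQRW: FQR={C} ∪ W={T} → {C,T} (+1)
site 6, node EFQRW: E={T} ∩ FQRW={C,T} → {T} (+0)
site 6, node EFLQRW: EFQRW={T} ∪ L={A} → {A,T} (+1)
per-site changes: [3, 3, 3, 1, 2, 3, 3]; total = 18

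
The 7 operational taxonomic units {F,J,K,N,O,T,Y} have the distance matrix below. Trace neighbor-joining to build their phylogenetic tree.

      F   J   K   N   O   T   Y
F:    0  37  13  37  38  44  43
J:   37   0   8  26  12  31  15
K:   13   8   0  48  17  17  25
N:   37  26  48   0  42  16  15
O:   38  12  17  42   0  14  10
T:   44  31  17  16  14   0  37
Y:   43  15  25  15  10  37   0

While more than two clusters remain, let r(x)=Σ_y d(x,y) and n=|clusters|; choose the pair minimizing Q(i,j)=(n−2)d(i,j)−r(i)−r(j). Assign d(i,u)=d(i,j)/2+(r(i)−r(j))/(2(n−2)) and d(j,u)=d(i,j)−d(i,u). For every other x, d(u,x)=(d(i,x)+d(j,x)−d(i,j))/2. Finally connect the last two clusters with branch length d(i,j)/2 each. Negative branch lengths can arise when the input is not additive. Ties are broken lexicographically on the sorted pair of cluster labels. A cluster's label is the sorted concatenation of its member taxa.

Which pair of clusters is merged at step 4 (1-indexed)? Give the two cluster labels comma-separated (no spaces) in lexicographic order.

step 1: merge (F,K) at d=13, Q=-275; branch lengths F→149/10, K→-19/10; new cluster FK
  updated: d(FK,J)=16, d(FK,N)=36, d(FK,O)=21, d(FK,T)=24, d(FK,Y)=55/2
step 2: merge (N,T) at d=16, Q=-193; branch lengths N→77/8, T→51/8; new cluster NT
  updated: d(FK,NT)=22, d(J,NT)=41/2, d(NT,O)=20, d(NT,Y)=18
step 3: merge (O,Y) at d=10, Q=-207/2; branch lengths O→15/4, Y→25/4; new cluster OY
  updated: d(FK,OY)=77/4, d(J,OY)=17/2, d(NT,OY)=14
step 4: merge (FK,J) at d=16, Q=-281/4; branch lengths FK→177/16, J→79/16; new cluster FJK
  updated: d(FJK,NT)=53/4, d(FJK,OY)=47/8
step 5: merge (FJK,NT) at d=53/4, Q=-265/8; branch lengths FJK→41/16, NT→171/16; new cluster FJKNT
  updated: d(FJKNT,OY)=53/16
step 6: merge (FJKNT,OY) at d=53/16; branch lengths FJKNT→53/32, OY→53/32; new cluster FJKNOTY
final tree: ((((F:149/10,K:-19/10):177/16,J:79/16):41/16,(N:77/8,T:51/8):171/16):53/32,(O:15/4,Y:25/4):53/32)
total length: 1145/16

FK,J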